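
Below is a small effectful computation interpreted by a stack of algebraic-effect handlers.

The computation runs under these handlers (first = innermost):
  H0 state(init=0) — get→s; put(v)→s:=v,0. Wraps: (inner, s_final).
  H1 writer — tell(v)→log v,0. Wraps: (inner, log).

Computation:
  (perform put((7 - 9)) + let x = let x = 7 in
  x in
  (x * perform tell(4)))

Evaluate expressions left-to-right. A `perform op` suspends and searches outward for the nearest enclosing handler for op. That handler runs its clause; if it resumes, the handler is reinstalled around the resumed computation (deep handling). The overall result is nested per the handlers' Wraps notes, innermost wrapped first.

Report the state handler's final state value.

Answer: -2

Evaluation trace:
put(-2) @ H0 ⇒ s:=-2
tell(4) @ H1 ⇒ log+=4
H0 returns (0, -2)
H1 returns ((0, -2), (4))
= ((0, -2), (4))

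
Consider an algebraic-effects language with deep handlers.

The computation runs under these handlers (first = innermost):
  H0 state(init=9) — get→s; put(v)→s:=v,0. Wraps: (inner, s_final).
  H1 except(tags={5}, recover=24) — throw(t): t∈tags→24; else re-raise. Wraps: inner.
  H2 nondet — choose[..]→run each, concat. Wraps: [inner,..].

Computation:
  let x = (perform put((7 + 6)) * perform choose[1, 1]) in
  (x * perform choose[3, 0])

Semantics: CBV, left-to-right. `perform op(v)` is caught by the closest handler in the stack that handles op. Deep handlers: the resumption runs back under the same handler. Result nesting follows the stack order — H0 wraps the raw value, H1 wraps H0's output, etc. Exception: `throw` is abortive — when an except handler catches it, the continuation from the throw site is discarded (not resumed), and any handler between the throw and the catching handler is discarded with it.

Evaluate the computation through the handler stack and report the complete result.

Evaluation trace:
put(13) @ H0 ⇒ s:=13
choose[1, 1] @ H2
  branch[0] choose=1:
    choose[3, 0] @ H2
      branch[0] choose=3:
        H0 returns (0, 13)
        H1 returns (0, 13)
        H2 returns [(0, 13)]
      branch[1] choose=0:
        H0 returns (0, 13)
        H1 returns (0, 13)
        H2 returns [(0, 13)]
  branch[1] choose=1:
    choose[3, 0] @ H2
      branch[0] choose=3:
        H0 returns (0, 13)
        H1 returns (0, 13)
        H2 returns [(0, 13)]
      branch[1] choose=0:
        H0 returns (0, 13)
        H1 returns (0, 13)
        H2 returns [(0, 13)]
= [(0, 13), (0, 13), (0, 13), (0, 13)]

Answer: [(0, 13), (0, 13), (0, 13), (0, 13)]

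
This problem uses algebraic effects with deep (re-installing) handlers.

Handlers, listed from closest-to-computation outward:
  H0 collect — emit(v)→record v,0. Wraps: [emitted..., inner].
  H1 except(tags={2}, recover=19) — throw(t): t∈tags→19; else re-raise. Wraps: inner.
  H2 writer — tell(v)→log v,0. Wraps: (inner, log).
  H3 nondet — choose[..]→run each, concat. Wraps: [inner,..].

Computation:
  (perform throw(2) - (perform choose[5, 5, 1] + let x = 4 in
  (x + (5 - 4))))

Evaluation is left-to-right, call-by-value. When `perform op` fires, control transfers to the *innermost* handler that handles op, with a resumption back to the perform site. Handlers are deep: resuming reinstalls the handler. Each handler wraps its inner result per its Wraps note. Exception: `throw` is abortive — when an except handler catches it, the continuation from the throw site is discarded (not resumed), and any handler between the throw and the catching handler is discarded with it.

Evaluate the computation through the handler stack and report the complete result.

Working:
throw(2) @ H1 caught ⇒ 19
H2 returns (19, ())
H3 returns [(19, ())]
= [(19, ())]

Answer: [(19, ())]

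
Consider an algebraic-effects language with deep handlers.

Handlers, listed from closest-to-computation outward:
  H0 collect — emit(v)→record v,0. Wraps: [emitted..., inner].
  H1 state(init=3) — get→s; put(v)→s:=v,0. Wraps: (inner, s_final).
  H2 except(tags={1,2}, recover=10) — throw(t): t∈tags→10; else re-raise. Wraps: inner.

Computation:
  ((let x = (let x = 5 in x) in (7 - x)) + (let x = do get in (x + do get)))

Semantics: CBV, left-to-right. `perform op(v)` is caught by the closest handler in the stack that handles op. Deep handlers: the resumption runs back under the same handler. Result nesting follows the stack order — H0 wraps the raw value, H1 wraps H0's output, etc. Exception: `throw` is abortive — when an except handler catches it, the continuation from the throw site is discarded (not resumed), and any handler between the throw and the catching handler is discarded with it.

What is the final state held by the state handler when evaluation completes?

Evaluation trace:
get @ H1 ⇒ 3
get @ H1 ⇒ 3
H0 returns [8]
H1 returns ([8], 3)
H2 returns ([8], 3)
= ([8], 3)

Answer: 3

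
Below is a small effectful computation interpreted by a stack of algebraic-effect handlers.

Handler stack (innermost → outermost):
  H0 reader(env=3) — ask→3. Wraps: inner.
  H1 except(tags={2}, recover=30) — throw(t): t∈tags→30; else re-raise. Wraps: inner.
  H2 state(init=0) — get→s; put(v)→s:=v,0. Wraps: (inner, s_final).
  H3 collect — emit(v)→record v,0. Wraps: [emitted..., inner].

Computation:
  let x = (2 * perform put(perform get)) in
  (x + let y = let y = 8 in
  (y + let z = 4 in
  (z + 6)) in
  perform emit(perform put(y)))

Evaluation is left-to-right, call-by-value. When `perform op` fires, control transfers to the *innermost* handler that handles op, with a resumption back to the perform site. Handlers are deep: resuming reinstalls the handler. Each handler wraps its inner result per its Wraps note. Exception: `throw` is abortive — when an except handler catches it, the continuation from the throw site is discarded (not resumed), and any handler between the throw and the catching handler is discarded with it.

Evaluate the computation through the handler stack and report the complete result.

Answer: [0, (0, 18)]

Working:
get @ H2 ⇒ 0
put(0) @ H2 ⇒ s:=0
put(18) @ H2 ⇒ s:=18
emit(0) @ H3 ⇒ out+=0
H0 returns 0
H1 returns 0
H2 returns (0, 18)
H3 returns [0, (0, 18)]
= [0, (0, 18)]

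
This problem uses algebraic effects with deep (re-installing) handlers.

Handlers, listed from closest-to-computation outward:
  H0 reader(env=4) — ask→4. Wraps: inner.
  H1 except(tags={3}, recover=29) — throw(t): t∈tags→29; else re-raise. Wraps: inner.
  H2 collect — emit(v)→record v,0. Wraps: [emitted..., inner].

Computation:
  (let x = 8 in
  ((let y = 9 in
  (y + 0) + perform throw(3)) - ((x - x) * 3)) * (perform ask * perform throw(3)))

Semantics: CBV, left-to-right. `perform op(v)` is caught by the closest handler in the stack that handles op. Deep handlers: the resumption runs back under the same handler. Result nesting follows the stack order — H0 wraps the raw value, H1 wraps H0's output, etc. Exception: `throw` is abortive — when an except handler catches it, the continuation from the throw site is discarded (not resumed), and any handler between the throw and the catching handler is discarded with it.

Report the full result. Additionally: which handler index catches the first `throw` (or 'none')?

Answer: [29] ; first throw caught by: H1

Working:
throw(3) @ H1 caught ⇒ 29
H2 returns [29]
= [29]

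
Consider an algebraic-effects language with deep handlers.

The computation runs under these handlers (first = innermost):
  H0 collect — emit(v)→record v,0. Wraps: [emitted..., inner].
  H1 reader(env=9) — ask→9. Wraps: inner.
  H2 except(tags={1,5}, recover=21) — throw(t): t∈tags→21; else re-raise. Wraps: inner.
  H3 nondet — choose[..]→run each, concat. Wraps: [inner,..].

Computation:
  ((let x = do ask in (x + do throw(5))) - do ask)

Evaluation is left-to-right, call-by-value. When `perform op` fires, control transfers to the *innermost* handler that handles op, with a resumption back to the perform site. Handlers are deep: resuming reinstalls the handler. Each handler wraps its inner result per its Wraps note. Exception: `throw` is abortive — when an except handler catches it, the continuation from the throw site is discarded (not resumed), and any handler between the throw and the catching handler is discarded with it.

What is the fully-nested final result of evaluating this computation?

Answer: [21]

Evaluation trace:
ask @ H1 ⇒ 9
throw(5) @ H2 caught ⇒ 21
H3 returns [21]
= [21]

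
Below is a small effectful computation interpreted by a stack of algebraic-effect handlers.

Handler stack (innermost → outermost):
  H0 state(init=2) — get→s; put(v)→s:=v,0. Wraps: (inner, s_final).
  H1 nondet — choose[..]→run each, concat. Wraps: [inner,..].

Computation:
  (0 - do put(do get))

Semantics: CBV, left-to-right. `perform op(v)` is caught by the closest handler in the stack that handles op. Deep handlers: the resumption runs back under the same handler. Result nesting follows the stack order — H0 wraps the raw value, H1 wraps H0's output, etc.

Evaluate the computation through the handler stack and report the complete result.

Answer: [(0, 2)]

Step-by-step:
get @ H0 ⇒ 2
put(2) @ H0 ⇒ s:=2
H0 returns (0, 2)
H1 returns [(0, 2)]
= [(0, 2)]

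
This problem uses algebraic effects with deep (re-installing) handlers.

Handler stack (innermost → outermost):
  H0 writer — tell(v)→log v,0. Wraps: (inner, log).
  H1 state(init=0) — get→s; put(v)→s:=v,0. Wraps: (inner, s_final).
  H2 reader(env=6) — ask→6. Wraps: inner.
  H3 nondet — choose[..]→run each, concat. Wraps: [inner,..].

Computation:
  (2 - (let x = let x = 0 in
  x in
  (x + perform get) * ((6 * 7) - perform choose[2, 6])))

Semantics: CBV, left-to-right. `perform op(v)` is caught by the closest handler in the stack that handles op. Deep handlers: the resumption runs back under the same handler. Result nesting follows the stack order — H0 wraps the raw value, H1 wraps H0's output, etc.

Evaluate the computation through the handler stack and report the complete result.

Answer: [((2, ()), 0), ((2, ()), 0)]

Working:
get @ H1 ⇒ 0
choose[2, 6] @ H3
  branch[0] choose=2:
    H0 returns (2, ())
    H1 returns ((2, ()), 0)
    H2 returns ((2, ()), 0)
    H3 returns [((2, ()), 0)]
  branch[1] choose=6:
    H0 returns (2, ())
    H1 returns ((2, ()), 0)
    H2 returns ((2, ()), 0)
    H3 returns [((2, ()), 0)]
= [((2, ()), 0), ((2, ()), 0)]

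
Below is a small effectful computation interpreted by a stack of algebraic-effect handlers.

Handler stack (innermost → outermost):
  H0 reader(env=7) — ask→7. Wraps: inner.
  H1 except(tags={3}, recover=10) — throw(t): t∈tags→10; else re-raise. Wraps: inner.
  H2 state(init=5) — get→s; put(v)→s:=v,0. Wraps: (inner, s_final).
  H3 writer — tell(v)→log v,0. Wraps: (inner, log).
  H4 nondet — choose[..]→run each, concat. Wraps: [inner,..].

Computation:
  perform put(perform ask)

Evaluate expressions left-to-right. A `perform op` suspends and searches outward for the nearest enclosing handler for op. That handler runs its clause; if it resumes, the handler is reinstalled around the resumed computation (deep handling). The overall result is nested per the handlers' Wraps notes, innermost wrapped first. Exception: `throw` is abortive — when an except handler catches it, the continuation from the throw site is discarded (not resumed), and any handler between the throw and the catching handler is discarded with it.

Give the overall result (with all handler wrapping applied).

Evaluation trace:
ask @ H0 ⇒ 7
put(7) @ H2 ⇒ s:=7
H0 returns 0
H1 returns 0
H2 returns (0, 7)
H3 returns ((0, 7), ())
H4 returns [((0, 7), ())]
= [((0, 7), ())]

Answer: [((0, 7), ())]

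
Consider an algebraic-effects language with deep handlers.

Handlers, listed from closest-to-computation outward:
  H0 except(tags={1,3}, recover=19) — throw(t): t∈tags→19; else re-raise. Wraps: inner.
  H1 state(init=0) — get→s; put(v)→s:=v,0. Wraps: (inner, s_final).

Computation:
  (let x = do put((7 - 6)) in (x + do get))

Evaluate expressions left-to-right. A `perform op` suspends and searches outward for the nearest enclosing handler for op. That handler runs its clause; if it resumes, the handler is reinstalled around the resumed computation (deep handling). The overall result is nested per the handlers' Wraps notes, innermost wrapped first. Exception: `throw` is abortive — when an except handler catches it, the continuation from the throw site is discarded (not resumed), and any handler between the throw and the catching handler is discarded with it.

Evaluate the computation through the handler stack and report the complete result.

Answer: (1, 1)

Evaluation trace:
put(1) @ H1 ⇒ s:=1
get @ H1 ⇒ 1
H0 returns 1
H1 returns (1, 1)
= (1, 1)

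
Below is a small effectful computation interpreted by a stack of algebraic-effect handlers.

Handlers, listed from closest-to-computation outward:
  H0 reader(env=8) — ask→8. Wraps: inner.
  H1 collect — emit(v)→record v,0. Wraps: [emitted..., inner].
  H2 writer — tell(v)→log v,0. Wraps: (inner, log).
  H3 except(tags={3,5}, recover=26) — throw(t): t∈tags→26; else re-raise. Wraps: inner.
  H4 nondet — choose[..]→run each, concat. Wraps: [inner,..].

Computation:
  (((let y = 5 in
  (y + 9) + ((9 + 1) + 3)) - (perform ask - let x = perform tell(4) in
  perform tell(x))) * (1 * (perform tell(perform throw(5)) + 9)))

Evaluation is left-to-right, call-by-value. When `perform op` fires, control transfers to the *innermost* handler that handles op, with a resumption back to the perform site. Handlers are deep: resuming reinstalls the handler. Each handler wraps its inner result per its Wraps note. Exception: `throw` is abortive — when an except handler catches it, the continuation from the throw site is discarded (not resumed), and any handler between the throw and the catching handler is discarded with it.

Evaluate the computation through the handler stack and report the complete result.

Answer: [26]

Working:
ask @ H0 ⇒ 8
tell(4) @ H2 ⇒ log+=4
tell(0) @ H2 ⇒ log+=0
throw(5) @ H3 caught ⇒ 26
H4 returns [26]
= [26]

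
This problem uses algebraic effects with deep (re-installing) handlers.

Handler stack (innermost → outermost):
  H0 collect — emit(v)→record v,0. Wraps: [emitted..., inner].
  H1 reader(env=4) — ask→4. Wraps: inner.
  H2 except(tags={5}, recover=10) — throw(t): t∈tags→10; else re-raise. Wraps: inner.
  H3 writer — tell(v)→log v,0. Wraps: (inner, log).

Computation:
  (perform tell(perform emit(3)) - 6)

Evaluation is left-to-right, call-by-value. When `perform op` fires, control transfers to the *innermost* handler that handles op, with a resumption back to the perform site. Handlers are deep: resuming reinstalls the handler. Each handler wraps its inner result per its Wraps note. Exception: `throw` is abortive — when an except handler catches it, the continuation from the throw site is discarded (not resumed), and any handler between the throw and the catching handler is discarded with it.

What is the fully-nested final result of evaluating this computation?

Evaluation trace:
emit(3) @ H0 ⇒ out+=3
tell(0) @ H3 ⇒ log+=0
H0 returns [3, -6]
H1 returns [3, -6]
H2 returns [3, -6]
H3 returns ([3, -6], (0))
= ([3, -6], (0))

Answer: ([3, -6], (0))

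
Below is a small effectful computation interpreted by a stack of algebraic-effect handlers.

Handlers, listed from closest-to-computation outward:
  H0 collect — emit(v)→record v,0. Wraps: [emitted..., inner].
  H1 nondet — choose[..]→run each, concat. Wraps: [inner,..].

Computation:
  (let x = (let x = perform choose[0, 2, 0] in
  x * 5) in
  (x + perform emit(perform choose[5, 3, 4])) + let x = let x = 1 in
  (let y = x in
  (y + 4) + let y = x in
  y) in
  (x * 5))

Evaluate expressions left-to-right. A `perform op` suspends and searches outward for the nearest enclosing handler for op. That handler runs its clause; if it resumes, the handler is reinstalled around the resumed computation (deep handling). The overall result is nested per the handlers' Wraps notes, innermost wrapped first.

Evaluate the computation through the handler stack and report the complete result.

Answer: [[5, 30], [3, 30], [4, 30], [5, 40], [3, 40], [4, 40], [5, 30], [3, 30], [4, 30]]

Working:
choose[0, 2, 0] @ H1
  branch[0] choose=0:
    choose[5, 3, 4] @ H1
      branch[0] choose=5:
        emit(5) @ H0 ⇒ out+=5
        H0 returns [5, 30]
        H1 returns [[5, 30]]
      branch[1] choose=3:
        emit(3) @ H0 ⇒ out+=3
        H0 returns [3, 30]
        H1 returns [[3, 30]]
      branch[2] choose=4:
        emit(4) @ H0 ⇒ out+=4
        H0 returns [4, 30]
        H1 returns [[4, 30]]
  branch[1] choose=2:
    choose[5, 3, 4] @ H1
      branch[0] choose=5:
        emit(5) @ H0 ⇒ out+=5
        H0 returns [5, 40]
        H1 returns [[5, 40]]
      branch[1] choose=3:
        emit(3) @ H0 ⇒ out+=3
        H0 returns [3, 40]
        H1 returns [[3, 40]]
      branch[2] choose=4:
        emit(4) @ H0 ⇒ out+=4
        H0 returns [4, 40]
        H1 returns [[4, 40]]
  branch[2] choose=0:
    choose[5, 3, 4] @ H1
      branch[0] choose=5:
        emit(5) @ H0 ⇒ out+=5
        H0 returns [5, 30]
        H1 returns [[5, 30]]
      branch[1] choose=3:
        emit(3) @ H0 ⇒ out+=3
        H0 returns [3, 30]
        H1 returns [[3, 30]]
      branch[2] choose=4:
        emit(4) @ H0 ⇒ out+=4
        H0 returns [4, 30]
        H1 returns [[4, 30]]
= [[5, 30], [3, 30], [4, 30], [5, 40], [3, 40], [4, 40], [5, 30], [3, 30], [4, 30]]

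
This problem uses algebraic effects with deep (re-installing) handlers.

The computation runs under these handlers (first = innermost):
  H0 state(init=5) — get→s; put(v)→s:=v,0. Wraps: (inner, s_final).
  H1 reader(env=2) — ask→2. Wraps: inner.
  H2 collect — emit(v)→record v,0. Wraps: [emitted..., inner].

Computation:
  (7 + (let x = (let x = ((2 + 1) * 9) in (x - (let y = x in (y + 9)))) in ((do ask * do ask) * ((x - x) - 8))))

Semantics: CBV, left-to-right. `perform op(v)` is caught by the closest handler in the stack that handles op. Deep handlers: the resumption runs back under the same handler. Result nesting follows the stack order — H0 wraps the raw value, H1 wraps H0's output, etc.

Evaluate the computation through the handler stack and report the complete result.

Answer: [(-25, 5)]

Working:
ask @ H1 ⇒ 2
ask @ H1 ⇒ 2
H0 returns (-25, 5)
H1 returns (-25, 5)
H2 returns [(-25, 5)]
= [(-25, 5)]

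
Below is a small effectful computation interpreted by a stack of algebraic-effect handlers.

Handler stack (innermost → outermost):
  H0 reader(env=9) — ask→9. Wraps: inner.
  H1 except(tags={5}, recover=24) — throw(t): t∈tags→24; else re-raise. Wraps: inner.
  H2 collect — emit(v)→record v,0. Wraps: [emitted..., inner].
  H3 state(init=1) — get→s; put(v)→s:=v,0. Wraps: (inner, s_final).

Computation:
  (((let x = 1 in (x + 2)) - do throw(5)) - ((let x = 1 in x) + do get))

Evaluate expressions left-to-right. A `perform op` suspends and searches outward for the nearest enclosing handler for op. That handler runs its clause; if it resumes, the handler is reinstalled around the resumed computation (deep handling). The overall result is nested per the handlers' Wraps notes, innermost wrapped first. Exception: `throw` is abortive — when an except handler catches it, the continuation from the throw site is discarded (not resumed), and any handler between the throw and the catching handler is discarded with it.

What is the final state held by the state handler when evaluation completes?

Answer: 1

Step-by-step:
throw(5) @ H1 caught ⇒ 24
H2 returns [24]
H3 returns ([24], 1)
= ([24], 1)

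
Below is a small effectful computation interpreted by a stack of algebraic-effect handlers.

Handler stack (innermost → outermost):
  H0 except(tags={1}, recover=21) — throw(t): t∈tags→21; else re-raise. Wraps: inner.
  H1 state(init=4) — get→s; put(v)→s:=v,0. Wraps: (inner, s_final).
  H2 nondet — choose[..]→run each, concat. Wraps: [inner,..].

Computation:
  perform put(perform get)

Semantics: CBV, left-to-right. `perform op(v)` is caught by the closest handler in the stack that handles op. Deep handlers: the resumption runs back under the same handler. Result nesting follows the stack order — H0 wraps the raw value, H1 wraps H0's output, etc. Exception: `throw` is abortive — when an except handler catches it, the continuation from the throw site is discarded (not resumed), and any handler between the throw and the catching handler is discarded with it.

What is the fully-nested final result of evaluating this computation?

Evaluation trace:
get @ H1 ⇒ 4
put(4) @ H1 ⇒ s:=4
H0 returns 0
H1 returns (0, 4)
H2 returns [(0, 4)]
= [(0, 4)]

Answer: [(0, 4)]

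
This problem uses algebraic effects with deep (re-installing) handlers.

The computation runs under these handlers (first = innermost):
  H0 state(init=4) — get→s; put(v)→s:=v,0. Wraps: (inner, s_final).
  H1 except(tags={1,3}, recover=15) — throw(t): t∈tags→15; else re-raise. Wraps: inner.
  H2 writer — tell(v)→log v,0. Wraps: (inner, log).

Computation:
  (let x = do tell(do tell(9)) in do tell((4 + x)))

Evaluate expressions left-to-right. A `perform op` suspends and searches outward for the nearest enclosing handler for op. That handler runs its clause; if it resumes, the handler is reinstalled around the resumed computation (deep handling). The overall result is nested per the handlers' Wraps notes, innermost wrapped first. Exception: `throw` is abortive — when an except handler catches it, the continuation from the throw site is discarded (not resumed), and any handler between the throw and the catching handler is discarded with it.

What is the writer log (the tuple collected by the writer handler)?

Answer: (9, 0, 4)

Working:
tell(9) @ H2 ⇒ log+=9
tell(0) @ H2 ⇒ log+=0
tell(4) @ H2 ⇒ log+=4
H0 returns (0, 4)
H1 returns (0, 4)
H2 returns ((0, 4), (9, 0, 4))
= ((0, 4), (9, 0, 4))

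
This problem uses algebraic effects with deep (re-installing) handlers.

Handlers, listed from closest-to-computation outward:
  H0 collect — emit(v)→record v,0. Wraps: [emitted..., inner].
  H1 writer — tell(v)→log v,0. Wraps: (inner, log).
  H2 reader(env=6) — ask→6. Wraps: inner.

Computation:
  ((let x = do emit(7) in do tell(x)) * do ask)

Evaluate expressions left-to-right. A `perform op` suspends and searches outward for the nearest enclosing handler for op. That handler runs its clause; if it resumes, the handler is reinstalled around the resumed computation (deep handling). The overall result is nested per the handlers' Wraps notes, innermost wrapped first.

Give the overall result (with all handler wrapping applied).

Answer: ([7, 0], (0))

Evaluation trace:
emit(7) @ H0 ⇒ out+=7
tell(0) @ H1 ⇒ log+=0
ask @ H2 ⇒ 6
H0 returns [7, 0]
H1 returns ([7, 0], (0))
H2 returns ([7, 0], (0))
= ([7, 0], (0))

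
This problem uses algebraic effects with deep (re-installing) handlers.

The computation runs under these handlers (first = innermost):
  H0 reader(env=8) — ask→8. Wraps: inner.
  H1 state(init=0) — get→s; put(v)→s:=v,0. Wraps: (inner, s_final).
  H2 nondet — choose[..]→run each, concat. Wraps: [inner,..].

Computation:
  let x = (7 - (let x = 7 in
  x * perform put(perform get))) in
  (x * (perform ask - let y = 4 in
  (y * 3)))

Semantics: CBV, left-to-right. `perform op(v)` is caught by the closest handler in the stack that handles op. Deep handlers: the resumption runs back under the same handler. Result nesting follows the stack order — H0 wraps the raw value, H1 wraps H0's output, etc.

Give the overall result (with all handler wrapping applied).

Answer: [(-28, 0)]

Evaluation trace:
get @ H1 ⇒ 0
put(0) @ H1 ⇒ s:=0
ask @ H0 ⇒ 8
H0 returns -28
H1 returns (-28, 0)
H2 returns [(-28, 0)]
= [(-28, 0)]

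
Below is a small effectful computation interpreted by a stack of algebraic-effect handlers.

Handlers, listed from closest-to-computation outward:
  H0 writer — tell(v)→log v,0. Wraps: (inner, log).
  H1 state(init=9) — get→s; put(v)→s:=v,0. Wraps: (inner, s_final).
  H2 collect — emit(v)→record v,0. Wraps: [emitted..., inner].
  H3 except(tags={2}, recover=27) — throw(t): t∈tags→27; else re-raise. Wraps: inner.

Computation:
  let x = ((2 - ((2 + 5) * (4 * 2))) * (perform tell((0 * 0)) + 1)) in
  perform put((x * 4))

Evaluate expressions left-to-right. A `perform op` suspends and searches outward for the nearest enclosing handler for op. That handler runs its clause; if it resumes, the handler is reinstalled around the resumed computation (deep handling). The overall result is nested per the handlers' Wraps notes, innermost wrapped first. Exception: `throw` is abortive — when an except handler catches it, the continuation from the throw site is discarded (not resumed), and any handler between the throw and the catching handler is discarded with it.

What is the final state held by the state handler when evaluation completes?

Evaluation trace:
tell(0) @ H0 ⇒ log+=0
put(-216) @ H1 ⇒ s:=-216
H0 returns (0, (0))
H1 returns ((0, (0)), -216)
H2 returns [((0, (0)), -216)]
H3 returns [((0, (0)), -216)]
= [((0, (0)), -216)]

Answer: -216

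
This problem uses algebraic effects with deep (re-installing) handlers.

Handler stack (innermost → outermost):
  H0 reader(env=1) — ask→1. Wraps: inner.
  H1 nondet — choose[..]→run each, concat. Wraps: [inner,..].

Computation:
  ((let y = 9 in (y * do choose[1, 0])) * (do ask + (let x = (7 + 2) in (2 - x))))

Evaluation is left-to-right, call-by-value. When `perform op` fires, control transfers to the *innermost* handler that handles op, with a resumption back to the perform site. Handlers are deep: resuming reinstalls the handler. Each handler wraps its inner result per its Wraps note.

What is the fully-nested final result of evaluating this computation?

Answer: [-54, 0]

Evaluation trace:
choose[1, 0] @ H1
  branch[0] choose=1:
    ask @ H0 ⇒ 1
    H0 returns -54
    H1 returns [-54]
  branch[1] choose=0:
    ask @ H0 ⇒ 1
    H0 returns 0
    H1 returns [0]
= [-54, 0]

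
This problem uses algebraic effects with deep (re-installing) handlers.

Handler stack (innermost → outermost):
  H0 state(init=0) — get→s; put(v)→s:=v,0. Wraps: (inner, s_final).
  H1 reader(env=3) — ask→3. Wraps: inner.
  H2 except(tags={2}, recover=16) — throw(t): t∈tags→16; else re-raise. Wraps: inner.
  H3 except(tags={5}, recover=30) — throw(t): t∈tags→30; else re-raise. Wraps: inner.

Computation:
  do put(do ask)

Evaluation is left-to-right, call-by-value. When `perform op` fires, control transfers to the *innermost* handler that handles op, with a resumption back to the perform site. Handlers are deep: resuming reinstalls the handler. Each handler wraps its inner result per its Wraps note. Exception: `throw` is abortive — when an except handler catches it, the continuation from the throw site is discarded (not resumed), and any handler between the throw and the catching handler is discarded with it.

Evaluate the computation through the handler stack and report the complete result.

Step-by-step:
ask @ H1 ⇒ 3
put(3) @ H0 ⇒ s:=3
H0 returns (0, 3)
H1 returns (0, 3)
H2 returns (0, 3)
H3 returns (0, 3)
= (0, 3)

Answer: (0, 3)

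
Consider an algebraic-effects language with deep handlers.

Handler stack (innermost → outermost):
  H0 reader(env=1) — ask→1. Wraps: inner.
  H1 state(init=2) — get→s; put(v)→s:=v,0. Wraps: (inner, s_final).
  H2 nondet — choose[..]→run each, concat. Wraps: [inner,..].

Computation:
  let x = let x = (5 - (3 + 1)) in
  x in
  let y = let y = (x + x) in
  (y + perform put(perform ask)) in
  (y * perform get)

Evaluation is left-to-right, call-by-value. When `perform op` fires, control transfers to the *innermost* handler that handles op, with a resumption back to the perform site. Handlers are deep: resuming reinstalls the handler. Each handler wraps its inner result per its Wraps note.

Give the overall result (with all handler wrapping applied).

Answer: [(2, 1)]

Working:
ask @ H0 ⇒ 1
put(1) @ H1 ⇒ s:=1
get @ H1 ⇒ 1
H0 returns 2
H1 returns (2, 1)
H2 returns [(2, 1)]
= [(2, 1)]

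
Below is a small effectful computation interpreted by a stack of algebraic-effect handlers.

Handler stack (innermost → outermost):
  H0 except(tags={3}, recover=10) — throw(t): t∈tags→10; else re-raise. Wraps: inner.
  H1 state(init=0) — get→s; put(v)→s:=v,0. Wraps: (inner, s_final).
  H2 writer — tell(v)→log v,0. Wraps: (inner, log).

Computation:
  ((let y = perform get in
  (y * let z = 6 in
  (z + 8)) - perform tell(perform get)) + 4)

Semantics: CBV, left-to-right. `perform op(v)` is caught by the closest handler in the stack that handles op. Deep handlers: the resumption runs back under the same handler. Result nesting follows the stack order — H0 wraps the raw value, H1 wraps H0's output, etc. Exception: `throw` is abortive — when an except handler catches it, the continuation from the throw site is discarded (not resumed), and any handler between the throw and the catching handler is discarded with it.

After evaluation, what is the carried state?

Answer: 0

Step-by-step:
get @ H1 ⇒ 0
get @ H1 ⇒ 0
tell(0) @ H2 ⇒ log+=0
H0 returns 4
H1 returns (4, 0)
H2 returns ((4, 0), (0))
= ((4, 0), (0))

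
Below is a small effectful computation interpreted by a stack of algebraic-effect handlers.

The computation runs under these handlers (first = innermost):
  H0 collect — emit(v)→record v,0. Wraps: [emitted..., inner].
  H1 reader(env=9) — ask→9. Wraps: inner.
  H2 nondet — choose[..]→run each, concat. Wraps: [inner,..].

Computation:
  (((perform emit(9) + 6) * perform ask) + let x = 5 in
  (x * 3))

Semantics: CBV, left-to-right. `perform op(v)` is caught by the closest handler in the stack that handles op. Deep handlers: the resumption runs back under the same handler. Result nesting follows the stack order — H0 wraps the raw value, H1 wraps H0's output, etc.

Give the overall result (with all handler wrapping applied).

Step-by-step:
emit(9) @ H0 ⇒ out+=9
ask @ H1 ⇒ 9
H0 returns [9, 69]
H1 returns [9, 69]
H2 returns [[9, 69]]
= [[9, 69]]

Answer: [[9, 69]]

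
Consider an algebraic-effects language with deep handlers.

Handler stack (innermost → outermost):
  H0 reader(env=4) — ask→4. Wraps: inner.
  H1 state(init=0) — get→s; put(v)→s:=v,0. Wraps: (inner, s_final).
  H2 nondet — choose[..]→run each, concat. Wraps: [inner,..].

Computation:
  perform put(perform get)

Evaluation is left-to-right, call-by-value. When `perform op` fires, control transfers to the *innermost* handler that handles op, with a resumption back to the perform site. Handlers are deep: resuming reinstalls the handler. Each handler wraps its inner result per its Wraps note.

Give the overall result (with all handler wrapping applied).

Answer: [(0, 0)]

Step-by-step:
get @ H1 ⇒ 0
put(0) @ H1 ⇒ s:=0
H0 returns 0
H1 returns (0, 0)
H2 returns [(0, 0)]
= [(0, 0)]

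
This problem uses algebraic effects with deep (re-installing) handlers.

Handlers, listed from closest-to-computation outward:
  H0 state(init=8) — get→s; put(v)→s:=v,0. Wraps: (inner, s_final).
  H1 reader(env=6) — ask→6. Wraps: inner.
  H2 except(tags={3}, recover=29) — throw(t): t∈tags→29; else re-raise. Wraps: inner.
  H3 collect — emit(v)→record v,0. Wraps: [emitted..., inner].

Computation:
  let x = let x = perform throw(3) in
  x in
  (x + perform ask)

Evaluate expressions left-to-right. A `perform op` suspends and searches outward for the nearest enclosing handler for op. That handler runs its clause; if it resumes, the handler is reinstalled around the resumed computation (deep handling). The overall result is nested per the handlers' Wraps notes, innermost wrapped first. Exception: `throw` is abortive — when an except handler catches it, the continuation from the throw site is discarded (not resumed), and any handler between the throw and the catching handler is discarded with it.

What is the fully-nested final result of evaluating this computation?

Answer: [29]

Step-by-step:
throw(3) @ H2 caught ⇒ 29
H3 returns [29]
= [29]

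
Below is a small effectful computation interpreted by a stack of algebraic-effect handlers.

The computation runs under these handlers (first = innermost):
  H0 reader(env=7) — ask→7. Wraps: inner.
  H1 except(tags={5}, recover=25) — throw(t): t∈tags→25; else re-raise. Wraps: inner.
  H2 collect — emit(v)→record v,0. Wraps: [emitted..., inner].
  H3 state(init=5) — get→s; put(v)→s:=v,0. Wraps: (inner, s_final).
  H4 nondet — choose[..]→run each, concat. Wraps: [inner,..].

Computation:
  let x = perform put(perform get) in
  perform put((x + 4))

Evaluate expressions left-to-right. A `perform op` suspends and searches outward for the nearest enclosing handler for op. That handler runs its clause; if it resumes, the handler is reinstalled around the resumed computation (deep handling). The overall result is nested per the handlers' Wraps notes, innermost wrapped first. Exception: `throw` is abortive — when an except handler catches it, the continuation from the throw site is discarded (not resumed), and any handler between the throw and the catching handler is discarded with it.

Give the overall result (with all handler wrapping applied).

Answer: [([0], 4)]

Step-by-step:
get @ H3 ⇒ 5
put(5) @ H3 ⇒ s:=5
put(4) @ H3 ⇒ s:=4
H0 returns 0
H1 returns 0
H2 returns [0]
H3 returns ([0], 4)
H4 returns [([0], 4)]
= [([0], 4)]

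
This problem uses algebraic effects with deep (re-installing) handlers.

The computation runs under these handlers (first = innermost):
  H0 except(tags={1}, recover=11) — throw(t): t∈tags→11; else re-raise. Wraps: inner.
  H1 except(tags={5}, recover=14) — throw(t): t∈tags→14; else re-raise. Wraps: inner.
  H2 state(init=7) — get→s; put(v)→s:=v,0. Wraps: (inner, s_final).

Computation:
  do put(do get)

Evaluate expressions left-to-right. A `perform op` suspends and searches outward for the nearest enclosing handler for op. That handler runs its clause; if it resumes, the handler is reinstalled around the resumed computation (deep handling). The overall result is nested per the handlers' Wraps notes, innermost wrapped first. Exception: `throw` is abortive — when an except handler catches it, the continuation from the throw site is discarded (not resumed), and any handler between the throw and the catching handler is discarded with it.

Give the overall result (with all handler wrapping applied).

Answer: (0, 7)

Working:
get @ H2 ⇒ 7
put(7) @ H2 ⇒ s:=7
H0 returns 0
H1 returns 0
H2 returns (0, 7)
= (0, 7)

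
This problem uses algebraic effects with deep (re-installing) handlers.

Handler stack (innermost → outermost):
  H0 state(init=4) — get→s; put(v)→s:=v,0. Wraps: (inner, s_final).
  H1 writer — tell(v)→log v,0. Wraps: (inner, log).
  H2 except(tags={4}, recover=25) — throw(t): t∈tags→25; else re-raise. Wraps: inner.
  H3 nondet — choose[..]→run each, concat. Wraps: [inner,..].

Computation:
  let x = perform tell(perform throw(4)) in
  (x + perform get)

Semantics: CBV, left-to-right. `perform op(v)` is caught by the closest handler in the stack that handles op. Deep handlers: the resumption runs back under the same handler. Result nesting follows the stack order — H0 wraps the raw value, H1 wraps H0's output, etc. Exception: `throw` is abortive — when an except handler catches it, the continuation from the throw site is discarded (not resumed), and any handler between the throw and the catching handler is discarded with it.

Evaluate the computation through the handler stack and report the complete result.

Working:
throw(4) @ H2 caught ⇒ 25
H3 returns [25]
= [25]

Answer: [25]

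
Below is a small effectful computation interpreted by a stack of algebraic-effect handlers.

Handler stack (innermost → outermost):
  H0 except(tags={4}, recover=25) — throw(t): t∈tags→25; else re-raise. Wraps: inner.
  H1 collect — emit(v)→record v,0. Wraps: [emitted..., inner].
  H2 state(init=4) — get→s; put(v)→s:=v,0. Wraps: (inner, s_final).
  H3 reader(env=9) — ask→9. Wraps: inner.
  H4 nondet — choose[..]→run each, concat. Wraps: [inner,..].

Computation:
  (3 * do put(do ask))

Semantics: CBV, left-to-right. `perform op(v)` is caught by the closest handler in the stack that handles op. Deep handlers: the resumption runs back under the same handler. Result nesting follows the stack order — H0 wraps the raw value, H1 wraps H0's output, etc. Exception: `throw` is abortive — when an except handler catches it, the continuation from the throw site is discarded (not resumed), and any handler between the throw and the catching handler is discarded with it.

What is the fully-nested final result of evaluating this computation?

Evaluation trace:
ask @ H3 ⇒ 9
put(9) @ H2 ⇒ s:=9
H0 returns 0
H1 returns [0]
H2 returns ([0], 9)
H3 returns ([0], 9)
H4 returns [([0], 9)]
= [([0], 9)]

Answer: [([0], 9)]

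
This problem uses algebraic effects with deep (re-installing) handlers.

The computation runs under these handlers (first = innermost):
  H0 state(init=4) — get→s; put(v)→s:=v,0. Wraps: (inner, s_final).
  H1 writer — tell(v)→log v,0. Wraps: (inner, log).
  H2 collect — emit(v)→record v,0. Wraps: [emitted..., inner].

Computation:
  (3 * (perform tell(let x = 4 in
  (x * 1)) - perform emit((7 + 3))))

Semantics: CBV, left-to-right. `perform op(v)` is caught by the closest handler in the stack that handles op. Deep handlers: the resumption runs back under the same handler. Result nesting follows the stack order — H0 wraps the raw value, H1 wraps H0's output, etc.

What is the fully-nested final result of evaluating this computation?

Evaluation trace:
tell(4) @ H1 ⇒ log+=4
emit(10) @ H2 ⇒ out+=10
H0 returns (0, 4)
H1 returns ((0, 4), (4))
H2 returns [10, ((0, 4), (4))]
= [10, ((0, 4), (4))]

Answer: [10, ((0, 4), (4))]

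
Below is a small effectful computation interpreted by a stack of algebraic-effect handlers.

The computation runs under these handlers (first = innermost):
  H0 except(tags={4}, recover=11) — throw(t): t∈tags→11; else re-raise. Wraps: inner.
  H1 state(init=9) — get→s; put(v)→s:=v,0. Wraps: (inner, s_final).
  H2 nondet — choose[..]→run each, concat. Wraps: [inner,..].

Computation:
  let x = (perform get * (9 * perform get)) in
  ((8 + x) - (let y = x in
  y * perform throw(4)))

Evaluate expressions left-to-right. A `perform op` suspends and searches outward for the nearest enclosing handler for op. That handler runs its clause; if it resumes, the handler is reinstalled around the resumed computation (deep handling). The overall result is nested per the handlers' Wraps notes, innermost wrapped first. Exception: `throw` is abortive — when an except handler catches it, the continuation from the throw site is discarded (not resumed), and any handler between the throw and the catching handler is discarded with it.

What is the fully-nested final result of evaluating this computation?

Answer: [(11, 9)]

Evaluation trace:
get @ H1 ⇒ 9
get @ H1 ⇒ 9
throw(4) @ H0 caught ⇒ 11
H1 returns (11, 9)
H2 returns [(11, 9)]
= [(11, 9)]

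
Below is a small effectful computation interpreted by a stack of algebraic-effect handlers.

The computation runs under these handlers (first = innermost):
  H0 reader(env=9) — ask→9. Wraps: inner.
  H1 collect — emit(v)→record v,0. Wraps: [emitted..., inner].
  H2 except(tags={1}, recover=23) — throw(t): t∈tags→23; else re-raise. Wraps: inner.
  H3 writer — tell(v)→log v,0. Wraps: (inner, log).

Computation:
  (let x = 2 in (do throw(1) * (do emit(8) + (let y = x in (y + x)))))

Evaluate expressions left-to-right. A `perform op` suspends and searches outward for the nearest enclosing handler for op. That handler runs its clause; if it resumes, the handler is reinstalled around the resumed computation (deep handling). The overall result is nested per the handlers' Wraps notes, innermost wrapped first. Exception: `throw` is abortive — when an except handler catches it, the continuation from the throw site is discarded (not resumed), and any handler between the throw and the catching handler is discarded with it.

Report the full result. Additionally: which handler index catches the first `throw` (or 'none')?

Answer: (23, ()) ; first throw caught by: H2

Working:
throw(1) @ H2 caught ⇒ 23
H3 returns (23, ())
= (23, ())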